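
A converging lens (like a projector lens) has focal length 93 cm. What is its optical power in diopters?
P = 1/f = 1.075 D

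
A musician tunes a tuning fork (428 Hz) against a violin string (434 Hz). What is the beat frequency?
6 Hz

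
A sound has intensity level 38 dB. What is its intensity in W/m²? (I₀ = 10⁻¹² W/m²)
I = I₀·10^(β/10) = 6.31 × 10⁻⁹ W/m²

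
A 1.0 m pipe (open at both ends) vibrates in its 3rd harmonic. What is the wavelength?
λₙ = 2L/n = 0.6667 m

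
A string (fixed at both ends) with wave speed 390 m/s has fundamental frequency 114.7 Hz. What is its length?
L = v/(2f₁) = 1.7 m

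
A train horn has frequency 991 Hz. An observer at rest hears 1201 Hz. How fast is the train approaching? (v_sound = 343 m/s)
v_s = v·(1 − f/f_obs) = 59.98 m/s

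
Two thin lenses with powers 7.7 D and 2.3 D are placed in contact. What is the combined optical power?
P_total = P₁ + P₂ = 10.0 D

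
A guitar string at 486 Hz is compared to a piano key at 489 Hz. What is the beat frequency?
3 Hz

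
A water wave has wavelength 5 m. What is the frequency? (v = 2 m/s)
f = v/λ = 0.4 Hz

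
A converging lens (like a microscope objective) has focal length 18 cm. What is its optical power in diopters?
P = 1/f = 5.556 D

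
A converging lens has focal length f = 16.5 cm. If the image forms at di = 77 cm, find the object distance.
1/do = 1/f − 1/di → do = 21 cm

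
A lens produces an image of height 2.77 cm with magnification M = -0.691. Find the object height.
ho = |hi|/|M| = 4.009 cm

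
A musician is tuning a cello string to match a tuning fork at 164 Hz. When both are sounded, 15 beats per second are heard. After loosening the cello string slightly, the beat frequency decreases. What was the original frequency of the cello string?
179 Hz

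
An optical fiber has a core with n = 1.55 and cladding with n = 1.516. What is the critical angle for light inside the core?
θc = arcsin(n_cladding/n_core) = 77.98°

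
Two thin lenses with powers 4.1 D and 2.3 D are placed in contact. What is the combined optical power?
P_total = P₁ + P₂ = 6.4 D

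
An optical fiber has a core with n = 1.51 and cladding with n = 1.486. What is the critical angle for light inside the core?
θc = arcsin(n_cladding/n_core) = 79.77°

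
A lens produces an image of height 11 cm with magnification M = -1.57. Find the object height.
ho = |hi|/|M| = 7.006 cm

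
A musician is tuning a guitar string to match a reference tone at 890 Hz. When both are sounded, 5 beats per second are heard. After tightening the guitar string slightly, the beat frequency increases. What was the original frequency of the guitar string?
895 Hz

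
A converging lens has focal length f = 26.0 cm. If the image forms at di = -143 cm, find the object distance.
1/do = 1/f − 1/di → do = 22 cm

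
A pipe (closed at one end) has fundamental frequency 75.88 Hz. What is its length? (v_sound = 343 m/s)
L = v/(4f₁) = 1.13 m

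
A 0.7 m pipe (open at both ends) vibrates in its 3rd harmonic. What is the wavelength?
λₙ = 2L/n = 0.4667 m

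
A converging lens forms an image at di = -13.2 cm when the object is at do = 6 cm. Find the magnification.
M = −di/do = 2.2 (upright image)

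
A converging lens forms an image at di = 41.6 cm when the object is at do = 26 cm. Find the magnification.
M = −di/do = -1.6 (inverted image)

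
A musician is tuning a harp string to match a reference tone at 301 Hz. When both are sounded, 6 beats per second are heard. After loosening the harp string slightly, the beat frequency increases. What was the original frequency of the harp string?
295 Hz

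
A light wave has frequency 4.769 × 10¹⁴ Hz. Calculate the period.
T = 1/f = 2.097 × 10⁻¹⁵ s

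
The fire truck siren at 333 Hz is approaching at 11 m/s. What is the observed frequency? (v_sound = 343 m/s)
f_obs = f·v/(v − v_s) = 344 Hz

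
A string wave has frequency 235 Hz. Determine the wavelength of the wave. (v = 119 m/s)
λ = v/f = 0.5064 m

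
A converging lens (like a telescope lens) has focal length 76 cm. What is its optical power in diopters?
P = 1/f = 1.316 D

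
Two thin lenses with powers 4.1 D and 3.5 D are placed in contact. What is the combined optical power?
P_total = P₁ + P₂ = 7.6 D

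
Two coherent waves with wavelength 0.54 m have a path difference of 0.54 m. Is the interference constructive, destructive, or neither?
constructive — path difference = 1λ, a whole number of wavelengths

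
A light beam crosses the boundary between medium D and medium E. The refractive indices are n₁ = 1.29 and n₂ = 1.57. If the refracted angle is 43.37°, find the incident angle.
sin θ₁ = (n₂/n₁)·sin θ₂ → θ₁ = 56.7°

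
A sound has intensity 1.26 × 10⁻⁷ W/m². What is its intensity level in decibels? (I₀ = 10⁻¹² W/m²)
β = 10·log₁₀(I/I₀) = 51 dB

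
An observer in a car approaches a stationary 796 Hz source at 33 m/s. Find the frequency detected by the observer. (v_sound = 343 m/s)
f_obs = f·(v + v_o)/v = 872.6 Hz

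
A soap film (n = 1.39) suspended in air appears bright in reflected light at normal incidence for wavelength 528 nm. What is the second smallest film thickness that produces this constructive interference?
2nt = (m − ½)λ with m = 2 → t = (m − ½)λ/(2n) = 284.9 nm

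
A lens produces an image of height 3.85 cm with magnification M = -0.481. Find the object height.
ho = |hi|/|M| = 8.004 cm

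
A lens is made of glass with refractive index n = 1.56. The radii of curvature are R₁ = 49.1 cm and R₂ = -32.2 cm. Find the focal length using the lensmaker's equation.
1/f = (n − 1)(1/R₁ − 1/R₂) → f = 34.73 cm (converging lens)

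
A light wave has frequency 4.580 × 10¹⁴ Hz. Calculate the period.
T = 1/f = 2.183 × 10⁻¹⁵ s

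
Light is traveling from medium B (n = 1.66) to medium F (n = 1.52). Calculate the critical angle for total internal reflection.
θc = arcsin(n₂/n₁) = 66.3°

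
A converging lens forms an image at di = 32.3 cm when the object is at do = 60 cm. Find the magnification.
M = −di/do = -0.5383 (inverted image)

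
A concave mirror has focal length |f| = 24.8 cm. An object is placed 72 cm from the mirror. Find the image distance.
f = +24.8 cm (concave); 1/di = 1/f − 1/do → di = 37.83 cm (real image, in front of mirror)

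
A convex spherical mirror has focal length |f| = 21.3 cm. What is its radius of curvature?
R = 2|f| = 42.6 cm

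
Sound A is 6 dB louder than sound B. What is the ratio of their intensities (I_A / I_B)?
I_A/I_B = 10^(Δβ/10) = 3.981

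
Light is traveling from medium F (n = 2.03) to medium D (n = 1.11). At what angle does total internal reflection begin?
θc = arcsin(n₂/n₁) = 33.15°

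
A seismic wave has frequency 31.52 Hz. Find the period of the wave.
T = 1/f = 0.03173 s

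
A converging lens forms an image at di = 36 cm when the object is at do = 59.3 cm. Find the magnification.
M = −di/do = -0.6071 (inverted image)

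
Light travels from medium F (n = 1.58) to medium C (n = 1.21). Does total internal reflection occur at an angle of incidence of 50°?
θc = arcsin(n₂/n₁) = 49.98°; 50° > θc, so yes — total internal reflection.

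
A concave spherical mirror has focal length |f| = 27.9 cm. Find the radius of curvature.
R = 2|f| = 55.8 cm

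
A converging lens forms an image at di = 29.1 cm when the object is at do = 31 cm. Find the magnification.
M = −di/do = -0.9387 (inverted image)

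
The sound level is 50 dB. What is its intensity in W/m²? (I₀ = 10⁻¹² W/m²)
I = I₀·10^(β/10) = 1.00 × 10⁻⁷ W/m²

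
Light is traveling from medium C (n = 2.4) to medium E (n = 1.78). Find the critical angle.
θc = arcsin(n₂/n₁) = 47.87°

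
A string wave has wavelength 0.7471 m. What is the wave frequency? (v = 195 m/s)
f = v/λ = 261 Hz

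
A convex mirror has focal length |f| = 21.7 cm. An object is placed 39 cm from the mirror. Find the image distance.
f = −21.7 cm (convex); 1/di = 1/f − 1/do → di = -13.94 cm (virtual image, behind mirror)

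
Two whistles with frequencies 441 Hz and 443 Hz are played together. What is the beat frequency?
2 Hz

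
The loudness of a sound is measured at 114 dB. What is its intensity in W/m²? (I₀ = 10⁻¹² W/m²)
I = I₀·10^(β/10) = 2.51 × 10⁻¹ W/m²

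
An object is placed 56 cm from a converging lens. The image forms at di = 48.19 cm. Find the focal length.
1/f = 1/do + 1/di → f = 25.9 cm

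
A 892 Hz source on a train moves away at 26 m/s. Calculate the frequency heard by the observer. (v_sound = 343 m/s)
f_obs = f·v/(v + v_s) = 829.1 Hz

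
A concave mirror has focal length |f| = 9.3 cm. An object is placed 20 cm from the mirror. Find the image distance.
f = +9.3 cm (concave); 1/di = 1/f − 1/do → di = 17.38 cm (real image, in front of mirror)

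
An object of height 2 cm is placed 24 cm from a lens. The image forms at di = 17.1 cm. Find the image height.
hi = (-di/do) × ho = -1.425 cm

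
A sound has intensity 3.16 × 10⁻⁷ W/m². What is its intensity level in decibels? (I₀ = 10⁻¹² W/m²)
β = 10·log₁₀(I/I₀) = 55 dB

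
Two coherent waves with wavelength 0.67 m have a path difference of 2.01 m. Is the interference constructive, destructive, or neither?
constructive — path difference = 3λ, a whole number of wavelengths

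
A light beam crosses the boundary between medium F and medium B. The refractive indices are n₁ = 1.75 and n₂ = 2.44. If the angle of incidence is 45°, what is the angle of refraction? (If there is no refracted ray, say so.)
sin θ₂ = (n₁/n₂)·sin θ₁ = 0.5071 → θ₂ = 30.47°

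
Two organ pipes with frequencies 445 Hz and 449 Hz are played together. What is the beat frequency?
4 Hz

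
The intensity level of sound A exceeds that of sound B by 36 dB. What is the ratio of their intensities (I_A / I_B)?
I_A/I_B = 10^(Δβ/10) = 3981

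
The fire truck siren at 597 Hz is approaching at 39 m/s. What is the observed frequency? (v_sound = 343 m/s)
f_obs = f·v/(v − v_s) = 673.6 Hz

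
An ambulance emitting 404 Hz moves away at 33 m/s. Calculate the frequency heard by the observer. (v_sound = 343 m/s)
f_obs = f·v/(v + v_s) = 368.5 Hz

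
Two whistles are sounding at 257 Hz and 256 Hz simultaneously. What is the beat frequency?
1 Hz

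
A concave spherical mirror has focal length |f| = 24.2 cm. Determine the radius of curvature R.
R = 2|f| = 48.4 cm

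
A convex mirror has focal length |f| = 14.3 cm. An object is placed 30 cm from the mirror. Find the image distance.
f = −14.3 cm (convex); 1/di = 1/f − 1/do → di = -9.684 cm (virtual image, behind mirror)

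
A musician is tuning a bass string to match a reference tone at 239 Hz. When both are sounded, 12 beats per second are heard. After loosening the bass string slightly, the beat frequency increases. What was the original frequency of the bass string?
227 Hz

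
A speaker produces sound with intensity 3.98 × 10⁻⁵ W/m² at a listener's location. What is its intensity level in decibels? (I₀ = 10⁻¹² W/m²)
β = 10·log₁₀(I/I₀) = 76 dB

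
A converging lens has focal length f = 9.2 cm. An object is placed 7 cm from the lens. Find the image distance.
1/di = 1/f − 1/do → di = -29.27 cm (virtual image)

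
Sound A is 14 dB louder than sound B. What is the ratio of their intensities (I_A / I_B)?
I_A/I_B = 10^(Δβ/10) = 25.12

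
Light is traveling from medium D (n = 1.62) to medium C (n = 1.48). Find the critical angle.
θc = arcsin(n₂/n₁) = 66°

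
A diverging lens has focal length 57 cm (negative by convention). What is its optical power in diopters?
P = 1/f = -1.754 D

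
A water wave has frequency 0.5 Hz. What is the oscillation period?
T = 1/f = 2 s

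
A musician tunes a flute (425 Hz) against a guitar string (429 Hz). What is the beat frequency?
4 Hz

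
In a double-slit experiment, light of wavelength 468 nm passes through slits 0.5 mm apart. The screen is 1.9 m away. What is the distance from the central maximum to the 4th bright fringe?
y = mλL/d = 7.114 mm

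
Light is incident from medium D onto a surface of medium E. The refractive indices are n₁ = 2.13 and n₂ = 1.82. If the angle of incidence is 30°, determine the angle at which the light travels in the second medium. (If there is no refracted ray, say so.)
sin θ₂ = (n₁/n₂)·sin θ₁ = 0.5852 → θ₂ = 35.81°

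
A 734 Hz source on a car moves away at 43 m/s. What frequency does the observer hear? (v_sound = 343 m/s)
f_obs = f·v/(v + v_s) = 652.2 Hz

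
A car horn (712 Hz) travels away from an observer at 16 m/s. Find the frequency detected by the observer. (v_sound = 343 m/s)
f_obs = f·v/(v + v_s) = 680.3 Hz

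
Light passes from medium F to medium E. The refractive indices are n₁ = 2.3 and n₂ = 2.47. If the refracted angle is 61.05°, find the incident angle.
sin θ₁ = (n₂/n₁)·sin θ₂ → θ₁ = 70°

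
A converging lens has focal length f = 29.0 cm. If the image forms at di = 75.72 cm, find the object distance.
1/do = 1/f − 1/di → do = 47 cm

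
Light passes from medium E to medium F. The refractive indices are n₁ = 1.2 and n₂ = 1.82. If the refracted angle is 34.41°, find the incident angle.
sin θ₁ = (n₂/n₁)·sin θ₂ → θ₁ = 58.99°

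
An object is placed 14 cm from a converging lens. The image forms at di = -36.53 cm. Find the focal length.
1/f = 1/do + 1/di → f = 22.7 cm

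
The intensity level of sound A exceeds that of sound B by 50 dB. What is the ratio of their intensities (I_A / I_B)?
I_A/I_B = 10^(Δβ/10) = 100000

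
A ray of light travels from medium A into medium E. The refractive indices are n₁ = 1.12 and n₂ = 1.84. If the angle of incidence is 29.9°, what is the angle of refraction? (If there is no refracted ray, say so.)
sin θ₂ = (n₁/n₂)·sin θ₁ = 0.3034 → θ₂ = 17.66°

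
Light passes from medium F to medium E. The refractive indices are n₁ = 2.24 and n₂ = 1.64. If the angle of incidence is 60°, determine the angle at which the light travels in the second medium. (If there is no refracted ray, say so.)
sin θ₂ = (n₁/n₂)·sin θ₁ = 1.183 > 1, so there is no refracted ray — the light undergoes total internal reflection.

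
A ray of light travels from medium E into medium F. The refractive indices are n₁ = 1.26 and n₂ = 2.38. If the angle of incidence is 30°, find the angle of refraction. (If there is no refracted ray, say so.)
sin θ₂ = (n₁/n₂)·sin θ₁ = 0.2647 → θ₂ = 15.35°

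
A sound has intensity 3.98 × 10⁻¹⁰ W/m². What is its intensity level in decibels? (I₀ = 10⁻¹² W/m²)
β = 10·log₁₀(I/I₀) = 26 dB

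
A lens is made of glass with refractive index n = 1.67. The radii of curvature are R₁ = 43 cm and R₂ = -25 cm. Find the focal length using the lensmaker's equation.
1/f = (n − 1)(1/R₁ − 1/R₂) → f = 23.6 cm (converging lens)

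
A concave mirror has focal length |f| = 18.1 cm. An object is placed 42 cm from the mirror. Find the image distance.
f = +18.1 cm (concave); 1/di = 1/f − 1/do → di = 31.81 cm (real image, in front of mirror)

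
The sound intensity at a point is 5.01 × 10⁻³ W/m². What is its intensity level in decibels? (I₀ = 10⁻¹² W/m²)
β = 10·log₁₀(I/I₀) = 97 dB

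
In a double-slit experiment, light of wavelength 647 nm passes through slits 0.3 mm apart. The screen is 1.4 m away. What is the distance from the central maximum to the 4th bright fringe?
y = mλL/d = 12.08 mm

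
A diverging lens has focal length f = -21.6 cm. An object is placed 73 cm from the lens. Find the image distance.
1/di = 1/f − 1/do → di = -16.67 cm (virtual image)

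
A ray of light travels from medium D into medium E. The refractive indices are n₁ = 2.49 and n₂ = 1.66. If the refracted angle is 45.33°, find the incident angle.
sin θ₁ = (n₂/n₁)·sin θ₂ → θ₁ = 28.3°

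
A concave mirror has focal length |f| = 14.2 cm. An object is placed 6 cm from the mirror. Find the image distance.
f = +14.2 cm (concave); 1/di = 1/f − 1/do → di = -10.39 cm (virtual image, behind mirror)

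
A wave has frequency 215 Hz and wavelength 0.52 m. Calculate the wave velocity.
v = fλ = 111.8 m/s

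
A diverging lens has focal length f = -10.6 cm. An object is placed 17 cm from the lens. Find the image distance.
1/di = 1/f − 1/do → di = -6.529 cm (virtual image)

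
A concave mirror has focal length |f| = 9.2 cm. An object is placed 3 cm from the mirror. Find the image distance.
f = +9.2 cm (concave); 1/di = 1/f − 1/do → di = -4.452 cm (virtual image, behind mirror)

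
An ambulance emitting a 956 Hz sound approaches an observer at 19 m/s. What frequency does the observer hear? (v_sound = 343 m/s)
f_obs = f·v/(v − v_s) = 1012 Hz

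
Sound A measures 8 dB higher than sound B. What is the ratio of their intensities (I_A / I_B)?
I_A/I_B = 10^(Δβ/10) = 6.31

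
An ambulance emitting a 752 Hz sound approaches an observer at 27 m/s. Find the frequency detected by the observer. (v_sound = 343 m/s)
f_obs = f·v/(v − v_s) = 816.3 Hz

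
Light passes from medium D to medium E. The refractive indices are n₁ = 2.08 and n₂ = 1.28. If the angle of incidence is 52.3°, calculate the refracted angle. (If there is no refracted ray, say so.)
sin θ₂ = (n₁/n₂)·sin θ₁ = 1.286 > 1, so there is no refracted ray — the light undergoes total internal reflection.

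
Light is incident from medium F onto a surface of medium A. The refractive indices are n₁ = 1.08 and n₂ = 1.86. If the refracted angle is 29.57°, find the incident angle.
sin θ₁ = (n₂/n₁)·sin θ₂ → θ₁ = 58.2°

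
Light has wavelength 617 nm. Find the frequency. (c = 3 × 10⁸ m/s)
f = c/λ = 4.862 × 10¹⁴ Hz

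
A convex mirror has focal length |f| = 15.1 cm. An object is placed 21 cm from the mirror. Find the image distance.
f = −15.1 cm (convex); 1/di = 1/f − 1/do → di = -8.784 cm (virtual image, behind mirror)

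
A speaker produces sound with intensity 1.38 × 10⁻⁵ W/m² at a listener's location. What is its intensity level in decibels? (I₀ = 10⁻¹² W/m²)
β = 10·log₁₀(I/I₀) = 71.4 dB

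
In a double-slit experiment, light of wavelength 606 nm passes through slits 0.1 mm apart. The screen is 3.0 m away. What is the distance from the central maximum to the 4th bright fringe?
y = mλL/d = 72.72 mm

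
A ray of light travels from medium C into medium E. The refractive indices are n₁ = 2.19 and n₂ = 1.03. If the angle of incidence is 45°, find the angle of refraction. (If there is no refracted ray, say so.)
sin θ₂ = (n₁/n₂)·sin θ₁ = 1.503 > 1, so there is no refracted ray — the light undergoes total internal reflection.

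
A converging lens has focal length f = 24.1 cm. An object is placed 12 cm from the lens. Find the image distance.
1/di = 1/f − 1/do → di = -23.9 cm (virtual image)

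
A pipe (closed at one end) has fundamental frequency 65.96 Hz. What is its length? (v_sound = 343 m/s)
L = v/(4f₁) = 1.3 m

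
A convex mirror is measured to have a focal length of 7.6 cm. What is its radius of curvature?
R = 2|f| = 15.2 cm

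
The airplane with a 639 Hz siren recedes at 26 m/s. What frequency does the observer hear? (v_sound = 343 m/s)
f_obs = f·v/(v + v_s) = 594 Hz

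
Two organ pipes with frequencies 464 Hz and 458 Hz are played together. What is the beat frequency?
6 Hz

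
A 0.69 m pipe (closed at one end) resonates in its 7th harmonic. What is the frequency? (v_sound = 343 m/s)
fₙ = nv/(4L) = 869.9 Hz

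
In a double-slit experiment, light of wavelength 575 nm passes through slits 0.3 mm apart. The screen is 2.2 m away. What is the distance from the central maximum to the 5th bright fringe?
y = mλL/d = 21.08 mm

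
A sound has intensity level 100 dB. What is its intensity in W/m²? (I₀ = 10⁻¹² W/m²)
I = I₀·10^(β/10) = 1.00 × 10⁻² W/m²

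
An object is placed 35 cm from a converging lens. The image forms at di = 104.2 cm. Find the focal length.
1/f = 1/do + 1/di → f = 26.2 cm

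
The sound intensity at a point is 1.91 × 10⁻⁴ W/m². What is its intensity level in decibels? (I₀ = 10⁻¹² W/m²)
β = 10·log₁₀(I/I₀) = 82.81 dB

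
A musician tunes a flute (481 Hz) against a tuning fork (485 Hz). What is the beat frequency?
4 Hz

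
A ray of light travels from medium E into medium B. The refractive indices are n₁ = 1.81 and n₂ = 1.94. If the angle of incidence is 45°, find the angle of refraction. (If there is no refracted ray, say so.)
sin θ₂ = (n₁/n₂)·sin θ₁ = 0.6597 → θ₂ = 41.28°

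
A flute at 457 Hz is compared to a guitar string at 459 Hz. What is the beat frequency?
2 Hz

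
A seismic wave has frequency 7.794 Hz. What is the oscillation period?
T = 1/f = 0.1283 s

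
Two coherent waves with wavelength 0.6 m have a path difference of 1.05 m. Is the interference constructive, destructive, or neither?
neither (partial) — path difference = 1.75λ, neither a whole number of wavelengths nor an odd multiple of λ/2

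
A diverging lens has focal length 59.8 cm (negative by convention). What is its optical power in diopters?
P = 1/f = -1.672 D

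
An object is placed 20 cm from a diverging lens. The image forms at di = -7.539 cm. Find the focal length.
1/f = 1/do + 1/di → f = -12.1 cm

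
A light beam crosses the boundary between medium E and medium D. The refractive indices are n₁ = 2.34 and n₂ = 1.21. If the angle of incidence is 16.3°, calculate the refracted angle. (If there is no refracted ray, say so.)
sin θ₂ = (n₁/n₂)·sin θ₁ = 0.5428 → θ₂ = 32.87°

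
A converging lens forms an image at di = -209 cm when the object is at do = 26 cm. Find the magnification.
M = −di/do = 8.038 (upright image)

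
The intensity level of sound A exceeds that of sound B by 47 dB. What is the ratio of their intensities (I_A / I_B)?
I_A/I_B = 10^(Δβ/10) = 50120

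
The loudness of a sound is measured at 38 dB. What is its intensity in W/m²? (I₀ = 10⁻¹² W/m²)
I = I₀·10^(β/10) = 6.31 × 10⁻⁹ W/m²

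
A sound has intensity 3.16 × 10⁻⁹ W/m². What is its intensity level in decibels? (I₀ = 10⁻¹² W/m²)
β = 10·log₁₀(I/I₀) = 35 dB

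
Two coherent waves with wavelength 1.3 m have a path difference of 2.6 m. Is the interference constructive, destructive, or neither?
constructive — path difference = 2λ, a whole number of wavelengths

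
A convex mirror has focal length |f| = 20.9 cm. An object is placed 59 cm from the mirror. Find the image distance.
f = −20.9 cm (convex); 1/di = 1/f − 1/do → di = -15.43 cm (virtual image, behind mirror)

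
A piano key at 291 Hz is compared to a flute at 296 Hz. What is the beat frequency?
5 Hz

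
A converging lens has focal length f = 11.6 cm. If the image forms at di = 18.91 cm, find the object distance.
1/do = 1/f − 1/di → do = 30.01 cm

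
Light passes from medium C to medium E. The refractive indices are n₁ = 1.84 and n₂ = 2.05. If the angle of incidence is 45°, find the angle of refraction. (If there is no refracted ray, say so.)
sin θ₂ = (n₁/n₂)·sin θ₁ = 0.6347 → θ₂ = 39.4°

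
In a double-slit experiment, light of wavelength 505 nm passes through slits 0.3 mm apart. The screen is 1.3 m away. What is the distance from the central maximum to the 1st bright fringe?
y = mλL/d = 2.188 mm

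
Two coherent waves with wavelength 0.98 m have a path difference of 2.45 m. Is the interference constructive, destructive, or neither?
destructive — path difference = 2.5λ, an odd multiple of λ/2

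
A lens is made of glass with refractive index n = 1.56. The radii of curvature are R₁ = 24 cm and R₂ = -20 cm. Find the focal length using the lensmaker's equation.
1/f = (n − 1)(1/R₁ − 1/R₂) → f = 19.48 cm (converging lens)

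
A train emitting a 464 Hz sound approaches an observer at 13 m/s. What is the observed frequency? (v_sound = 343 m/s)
f_obs = f·v/(v − v_s) = 482.3 Hz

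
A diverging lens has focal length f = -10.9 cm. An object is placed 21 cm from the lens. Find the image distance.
1/di = 1/f − 1/do → di = -7.176 cm (virtual image)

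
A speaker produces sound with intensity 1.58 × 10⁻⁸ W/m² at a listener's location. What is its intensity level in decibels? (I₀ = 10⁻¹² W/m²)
β = 10·log₁₀(I/I₀) = 41.99 dB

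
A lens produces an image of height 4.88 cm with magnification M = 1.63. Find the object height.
ho = |hi|/|M| = 2.994 cm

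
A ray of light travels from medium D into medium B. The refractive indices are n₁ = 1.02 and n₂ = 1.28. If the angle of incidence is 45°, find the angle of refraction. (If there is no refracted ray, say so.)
sin θ₂ = (n₁/n₂)·sin θ₁ = 0.5635 → θ₂ = 34.3°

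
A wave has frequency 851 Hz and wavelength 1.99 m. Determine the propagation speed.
v = fλ = 1693 m/s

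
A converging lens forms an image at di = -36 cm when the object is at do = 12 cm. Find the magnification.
M = −di/do = 3 (upright image)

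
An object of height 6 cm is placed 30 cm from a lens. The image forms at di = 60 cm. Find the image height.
hi = (-di/do) × ho = -12 cm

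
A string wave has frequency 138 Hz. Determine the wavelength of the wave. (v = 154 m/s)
λ = v/f = 1.116 m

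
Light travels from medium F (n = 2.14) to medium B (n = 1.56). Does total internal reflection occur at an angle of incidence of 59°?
θc = arcsin(n₂/n₁) = 46.8°; 59° > θc, so yes — total internal reflection.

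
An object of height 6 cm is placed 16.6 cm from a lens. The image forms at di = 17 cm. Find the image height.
hi = (-di/do) × ho = -6.145 cm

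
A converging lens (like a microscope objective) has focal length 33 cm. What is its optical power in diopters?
P = 1/f = 3.03 D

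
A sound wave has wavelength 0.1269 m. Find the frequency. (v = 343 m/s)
f = v/λ = 2703 Hz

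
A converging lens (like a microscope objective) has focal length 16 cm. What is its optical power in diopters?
P = 1/f = 6.25 D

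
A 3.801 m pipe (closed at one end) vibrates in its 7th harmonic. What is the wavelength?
λₙ = 4L/n = 2.172 m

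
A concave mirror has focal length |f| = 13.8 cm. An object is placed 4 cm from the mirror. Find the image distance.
f = +13.8 cm (concave); 1/di = 1/f − 1/do → di = -5.633 cm (virtual image, behind mirror)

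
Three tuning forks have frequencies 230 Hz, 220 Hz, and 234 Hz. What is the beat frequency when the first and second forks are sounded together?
10 Hz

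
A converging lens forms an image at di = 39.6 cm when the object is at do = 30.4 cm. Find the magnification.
M = −di/do = -1.303 (inverted image)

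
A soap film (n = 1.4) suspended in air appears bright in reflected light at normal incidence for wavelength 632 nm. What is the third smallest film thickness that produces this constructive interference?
2nt = (m − ½)λ with m = 3 → t = (m − ½)λ/(2n) = 564.3 nm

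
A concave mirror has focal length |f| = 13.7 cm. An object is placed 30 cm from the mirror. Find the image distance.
f = +13.7 cm (concave); 1/di = 1/f − 1/do → di = 25.21 cm (real image, in front of mirror)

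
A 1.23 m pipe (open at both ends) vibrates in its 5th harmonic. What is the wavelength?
λₙ = 2L/n = 0.492 m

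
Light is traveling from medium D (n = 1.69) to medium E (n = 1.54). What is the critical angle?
θc = arcsin(n₂/n₁) = 65.68°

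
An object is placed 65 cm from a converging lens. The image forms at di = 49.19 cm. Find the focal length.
1/f = 1/do + 1/di → f = 28 cm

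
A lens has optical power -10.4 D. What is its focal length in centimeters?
f = 1/P = -9.615 cm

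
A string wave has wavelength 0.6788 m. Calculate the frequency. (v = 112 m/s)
f = v/λ = 165 Hz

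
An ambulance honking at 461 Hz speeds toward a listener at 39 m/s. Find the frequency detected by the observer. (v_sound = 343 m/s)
f_obs = f·v/(v − v_s) = 520.1 Hz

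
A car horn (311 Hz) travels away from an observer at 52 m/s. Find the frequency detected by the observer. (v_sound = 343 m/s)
f_obs = f·v/(v + v_s) = 270.1 Hz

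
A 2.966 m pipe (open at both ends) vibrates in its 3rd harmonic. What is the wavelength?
λₙ = 2L/n = 1.977 m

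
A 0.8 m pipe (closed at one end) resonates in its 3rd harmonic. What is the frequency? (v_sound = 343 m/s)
fₙ = nv/(4L) = 321.6 Hz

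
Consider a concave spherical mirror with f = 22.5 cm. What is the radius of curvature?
R = 2|f| = 45 cm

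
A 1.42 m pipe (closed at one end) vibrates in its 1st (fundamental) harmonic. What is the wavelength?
λₙ = 4L/n = 5.68 m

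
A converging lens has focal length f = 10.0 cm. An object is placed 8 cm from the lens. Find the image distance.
1/di = 1/f − 1/do → di = -40 cm (virtual image)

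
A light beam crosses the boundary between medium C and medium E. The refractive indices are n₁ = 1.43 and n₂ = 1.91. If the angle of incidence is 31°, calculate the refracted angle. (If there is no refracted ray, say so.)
sin θ₂ = (n₁/n₂)·sin θ₁ = 0.3856 → θ₂ = 22.68°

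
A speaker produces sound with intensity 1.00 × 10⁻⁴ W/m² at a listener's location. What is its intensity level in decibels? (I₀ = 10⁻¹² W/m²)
β = 10·log₁₀(I/I₀) = 80 dB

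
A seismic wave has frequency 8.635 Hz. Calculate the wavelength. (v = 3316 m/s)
λ = v/f = 384 m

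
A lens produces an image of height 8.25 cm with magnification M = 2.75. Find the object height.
ho = |hi|/|M| = 3 cm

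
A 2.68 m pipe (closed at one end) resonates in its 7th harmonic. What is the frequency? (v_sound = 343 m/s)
fₙ = nv/(4L) = 224 Hz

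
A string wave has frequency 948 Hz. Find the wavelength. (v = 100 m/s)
λ = v/f = 0.1055 m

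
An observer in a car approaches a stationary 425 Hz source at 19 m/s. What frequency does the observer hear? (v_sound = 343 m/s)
f_obs = f·(v + v_o)/v = 448.5 Hz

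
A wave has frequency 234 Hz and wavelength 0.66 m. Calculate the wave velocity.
v = fλ = 154.4 m/s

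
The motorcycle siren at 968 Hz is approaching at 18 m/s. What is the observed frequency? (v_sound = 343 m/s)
f_obs = f·v/(v − v_s) = 1022 Hz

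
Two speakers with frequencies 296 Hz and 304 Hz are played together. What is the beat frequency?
8 Hz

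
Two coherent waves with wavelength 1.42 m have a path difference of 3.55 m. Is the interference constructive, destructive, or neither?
destructive — path difference = 2.5λ, an odd multiple of λ/2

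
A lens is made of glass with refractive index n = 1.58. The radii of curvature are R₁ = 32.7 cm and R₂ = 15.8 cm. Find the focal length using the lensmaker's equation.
1/f = (n − 1)(1/R₁ − 1/R₂) → f = -52.71 cm (diverging lens)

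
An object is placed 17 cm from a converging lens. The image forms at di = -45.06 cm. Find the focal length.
1/f = 1/do + 1/di → f = 27.3 cm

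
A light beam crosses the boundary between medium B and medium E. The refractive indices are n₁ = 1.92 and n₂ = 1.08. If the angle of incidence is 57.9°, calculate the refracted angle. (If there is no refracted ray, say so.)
sin θ₂ = (n₁/n₂)·sin θ₁ = 1.506 > 1, so there is no refracted ray — the light undergoes total internal reflection.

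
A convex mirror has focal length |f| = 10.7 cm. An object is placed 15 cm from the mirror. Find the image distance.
f = −10.7 cm (convex); 1/di = 1/f − 1/do → di = -6.245 cm (virtual image, behind mirror)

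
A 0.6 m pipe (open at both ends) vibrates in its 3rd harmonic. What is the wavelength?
λₙ = 2L/n = 0.4 m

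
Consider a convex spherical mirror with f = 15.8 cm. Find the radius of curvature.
R = 2|f| = 31.6 cm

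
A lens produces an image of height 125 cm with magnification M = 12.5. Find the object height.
ho = |hi|/|M| = 10 cm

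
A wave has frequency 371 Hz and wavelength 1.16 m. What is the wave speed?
v = fλ = 430.4 m/s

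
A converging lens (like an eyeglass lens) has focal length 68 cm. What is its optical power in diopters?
P = 1/f = 1.471 D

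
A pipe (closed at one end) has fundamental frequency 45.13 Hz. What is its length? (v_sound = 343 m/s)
L = v/(4f₁) = 1.9 m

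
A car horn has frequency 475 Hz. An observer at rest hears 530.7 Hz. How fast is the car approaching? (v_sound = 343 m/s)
v_s = v·(1 − f/f_obs) = 36 m/s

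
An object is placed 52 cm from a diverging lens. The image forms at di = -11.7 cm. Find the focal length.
1/f = 1/do + 1/di → f = -15.1 cm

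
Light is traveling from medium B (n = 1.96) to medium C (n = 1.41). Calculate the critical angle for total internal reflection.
θc = arcsin(n₂/n₁) = 46°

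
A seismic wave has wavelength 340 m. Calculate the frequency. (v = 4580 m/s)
f = v/λ = 13.47 Hz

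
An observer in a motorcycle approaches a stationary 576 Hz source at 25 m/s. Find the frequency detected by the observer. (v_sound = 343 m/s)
f_obs = f·(v + v_o)/v = 618 Hz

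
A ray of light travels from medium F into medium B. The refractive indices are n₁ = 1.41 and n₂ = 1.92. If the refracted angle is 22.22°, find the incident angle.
sin θ₁ = (n₂/n₁)·sin θ₂ → θ₁ = 30.99°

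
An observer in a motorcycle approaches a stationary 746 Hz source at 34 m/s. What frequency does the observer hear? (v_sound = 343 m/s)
f_obs = f·(v + v_o)/v = 819.9 Hz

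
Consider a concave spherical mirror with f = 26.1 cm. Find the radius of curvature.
R = 2|f| = 52.2 cm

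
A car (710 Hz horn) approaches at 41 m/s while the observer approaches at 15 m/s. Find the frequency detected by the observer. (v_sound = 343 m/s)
f_obs = f·(v + v_o)/(v − v_s) = 841.7 Hz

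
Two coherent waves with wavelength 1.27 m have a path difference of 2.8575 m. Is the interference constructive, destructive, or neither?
neither (partial) — path difference = 2.25λ, neither a whole number of wavelengths nor an odd multiple of λ/2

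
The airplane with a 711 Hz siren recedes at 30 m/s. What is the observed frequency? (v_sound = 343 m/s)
f_obs = f·v/(v + v_s) = 653.8 Hz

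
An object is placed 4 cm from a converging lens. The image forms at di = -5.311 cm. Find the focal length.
1/f = 1/do + 1/di → f = 16.2 cm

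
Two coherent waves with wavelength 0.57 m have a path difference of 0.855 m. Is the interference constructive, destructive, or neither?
destructive — path difference = 1.5λ, an odd multiple of λ/2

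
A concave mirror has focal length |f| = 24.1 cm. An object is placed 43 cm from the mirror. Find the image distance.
f = +24.1 cm (concave); 1/di = 1/f − 1/do → di = 54.83 cm (real image, in front of mirror)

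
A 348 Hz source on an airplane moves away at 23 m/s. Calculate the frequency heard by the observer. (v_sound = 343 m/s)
f_obs = f·v/(v + v_s) = 326.1 Hz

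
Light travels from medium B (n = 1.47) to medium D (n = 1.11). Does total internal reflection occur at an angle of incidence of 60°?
θc = arcsin(n₂/n₁) = 49.03°; 60° > θc, so yes — total internal reflection.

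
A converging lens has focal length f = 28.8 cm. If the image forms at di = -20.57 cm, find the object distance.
1/do = 1/f − 1/di → do = 12 cm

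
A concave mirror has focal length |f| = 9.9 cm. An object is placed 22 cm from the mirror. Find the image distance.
f = +9.9 cm (concave); 1/di = 1/f − 1/do → di = 18 cm (real image, in front of mirror)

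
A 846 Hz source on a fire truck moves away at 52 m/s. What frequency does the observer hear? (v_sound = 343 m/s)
f_obs = f·v/(v + v_s) = 734.6 Hz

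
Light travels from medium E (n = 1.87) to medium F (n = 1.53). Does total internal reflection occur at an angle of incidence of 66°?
θc = arcsin(n₂/n₁) = 54.9°; 66° > θc, so yes — total internal reflection.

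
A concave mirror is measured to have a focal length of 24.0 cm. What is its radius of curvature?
R = 2|f| = 48 cm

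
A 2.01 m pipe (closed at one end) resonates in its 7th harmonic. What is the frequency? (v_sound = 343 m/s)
fₙ = nv/(4L) = 298.6 Hz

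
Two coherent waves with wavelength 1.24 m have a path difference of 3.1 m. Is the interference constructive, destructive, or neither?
destructive — path difference = 2.5λ, an odd multiple of λ/2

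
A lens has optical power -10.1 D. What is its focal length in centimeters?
f = 1/P = -9.901 cm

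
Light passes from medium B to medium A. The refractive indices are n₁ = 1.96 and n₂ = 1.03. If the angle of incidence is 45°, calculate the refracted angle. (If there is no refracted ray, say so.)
sin θ₂ = (n₁/n₂)·sin θ₁ = 1.346 > 1, so there is no refracted ray — the light undergoes total internal reflection.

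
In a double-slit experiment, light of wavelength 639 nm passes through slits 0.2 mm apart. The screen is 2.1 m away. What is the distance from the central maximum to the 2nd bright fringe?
y = mλL/d = 13.42 mm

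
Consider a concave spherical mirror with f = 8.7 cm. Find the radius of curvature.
R = 2|f| = 17.4 cm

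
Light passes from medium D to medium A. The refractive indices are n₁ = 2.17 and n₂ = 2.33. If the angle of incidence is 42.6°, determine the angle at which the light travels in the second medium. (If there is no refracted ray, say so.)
sin θ₂ = (n₁/n₂)·sin θ₁ = 0.6304 → θ₂ = 39.08°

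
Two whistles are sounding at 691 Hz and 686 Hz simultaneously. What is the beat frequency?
5 Hz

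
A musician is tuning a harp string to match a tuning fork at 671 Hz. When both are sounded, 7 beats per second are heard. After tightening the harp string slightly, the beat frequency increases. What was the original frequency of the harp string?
678 Hz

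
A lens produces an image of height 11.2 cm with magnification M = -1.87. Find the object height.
ho = |hi|/|M| = 5.989 cm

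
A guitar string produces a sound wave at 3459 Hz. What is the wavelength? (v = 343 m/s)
λ = v/f = 0.09916 m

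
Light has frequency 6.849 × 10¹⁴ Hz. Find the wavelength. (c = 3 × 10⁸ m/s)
λ = c/f = 438 nm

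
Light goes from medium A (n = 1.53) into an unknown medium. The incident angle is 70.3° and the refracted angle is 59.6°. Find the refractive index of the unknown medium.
n₂ = n₁·sin θ₁ / sin θ₂ = 1.67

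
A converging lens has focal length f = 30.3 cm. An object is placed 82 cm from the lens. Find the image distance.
1/di = 1/f − 1/do → di = 48.06 cm (real image)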